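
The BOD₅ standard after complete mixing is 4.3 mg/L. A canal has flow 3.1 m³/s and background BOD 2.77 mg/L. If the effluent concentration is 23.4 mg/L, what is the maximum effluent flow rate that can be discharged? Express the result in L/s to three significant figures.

248 L/s

Mass balance at complete mixing: C_std·(Q_w + Q_r) = Q_w·C_e + Q_r·C_b.
Rearranging, Q_w = Q_r·(C_std − C_b)/(C_e − C_std) = 3.1·(4.3 − 2.77) / (23.4 − 4.3) = 0.2483 m³/s.
= 248.3 L/s.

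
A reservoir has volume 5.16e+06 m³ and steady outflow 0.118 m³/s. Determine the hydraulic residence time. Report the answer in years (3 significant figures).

1.39 yr

Q = 0.118 m³/s × 3.156e+07 s/yr = 3.724e+06 m³/yr.
Hydraulic residence time τ = V/Q = 5.16e+06/3.724e+06 = 1.386 yr.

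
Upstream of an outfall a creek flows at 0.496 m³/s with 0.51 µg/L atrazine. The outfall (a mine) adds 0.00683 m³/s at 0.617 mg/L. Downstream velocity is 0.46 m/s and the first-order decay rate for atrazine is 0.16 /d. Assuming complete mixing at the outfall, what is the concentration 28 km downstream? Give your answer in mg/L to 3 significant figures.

0.00794 mg/L

0.51 µg/L = 0.00051 mg/L.
After complete mixing, C₀ = (0.00683·0.617 + 0.496·0.00051) / 0.5028 = 0.008884 mg/L.
Travel time t = 2.8e+04 m / 0.46 m/s = 6.087e+04 s = 0.7045 d.
C = 0.008884·exp(−0.16·0.7045) = 0.008884·0.8934 = 0.007937 mg/L.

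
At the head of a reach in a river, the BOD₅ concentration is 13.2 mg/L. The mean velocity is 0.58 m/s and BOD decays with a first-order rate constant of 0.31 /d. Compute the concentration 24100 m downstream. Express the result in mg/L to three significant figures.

Travel time t = 24100 m / 0.58 m/s = 2.41e+04/0.58 = 4.155e+04 s = 0.4809 d.
First-order decay: C = 13.2·exp(−0.31·0.4809) = 13.2·0.8615 = 11.37 mg/L.

11.4 mg/L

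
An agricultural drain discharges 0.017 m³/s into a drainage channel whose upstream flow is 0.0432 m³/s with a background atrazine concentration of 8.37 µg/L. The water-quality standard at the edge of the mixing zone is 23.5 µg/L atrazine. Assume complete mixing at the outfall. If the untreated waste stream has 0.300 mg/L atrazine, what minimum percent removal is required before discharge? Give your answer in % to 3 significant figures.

8.37 µg/L = 0.00837 mg/L.
23.5 µg/L = 0.0235 mg/L.
Mass balance: 0.0235·0.0602 = 0.017·Cₑ + 0.0432·0.00837.
Cₑ = (0.001415 − 0.0003616) / 0.017 = 0.06195 mg/L.
Required removal = 1 − 0.06195/0.300 = 79.35 %.

79.4 %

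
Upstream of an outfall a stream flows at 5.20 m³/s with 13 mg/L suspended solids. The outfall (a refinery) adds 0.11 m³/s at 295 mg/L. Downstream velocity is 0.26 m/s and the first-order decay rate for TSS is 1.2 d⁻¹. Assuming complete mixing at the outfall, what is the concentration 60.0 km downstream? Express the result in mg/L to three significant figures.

0.764 mg/L

After complete mixing, C₀ = (0.11·295 + 5.2·13) / 5.31 = 18.84 mg/L.
Travel time t = 6e+04 m / 0.26 m/s = 2.308e+05 s = 2.671 d.
C = 18.84·exp(−1.2·2.671) = 18.84·0.04055 = 0.7641 mg/L.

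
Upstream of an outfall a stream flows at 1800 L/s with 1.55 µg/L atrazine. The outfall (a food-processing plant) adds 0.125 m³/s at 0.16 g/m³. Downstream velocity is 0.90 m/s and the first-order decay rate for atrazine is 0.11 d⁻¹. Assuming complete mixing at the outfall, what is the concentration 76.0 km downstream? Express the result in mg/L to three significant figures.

1800 L/s = 1.8 m³/s.
1.55 µg/L = 0.00155 mg/L.
After complete mixing, C₀ = (0.125·0.16 + 1.8·0.00155) / 1.925 = 0.01184 mg/L.
Travel time t = 7.6e+04 m / 0.90 m/s = 8.444e+04 s = 0.9774 d.
C = 0.01184·exp(−0.11·0.9774) = 0.01184·0.8981 = 0.01063 mg/L.

0.0106 mg/L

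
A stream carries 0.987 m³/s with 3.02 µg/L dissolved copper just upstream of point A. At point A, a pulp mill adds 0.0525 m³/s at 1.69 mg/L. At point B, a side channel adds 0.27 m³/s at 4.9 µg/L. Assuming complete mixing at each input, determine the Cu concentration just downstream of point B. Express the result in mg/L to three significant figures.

3.02 µg/L = 0.00302 mg/L.
After input A: C = (0.987·0.00302 + 0.0525·1.69) / 1.04 = 0.08822 mg/L.
4.9 µg/L = 0.0049 mg/L.
After input B: C = (1.04·0.08822 + 0.27·0.0049) / 1.31 = 0.07104 mg/L.

0.0710 mg/L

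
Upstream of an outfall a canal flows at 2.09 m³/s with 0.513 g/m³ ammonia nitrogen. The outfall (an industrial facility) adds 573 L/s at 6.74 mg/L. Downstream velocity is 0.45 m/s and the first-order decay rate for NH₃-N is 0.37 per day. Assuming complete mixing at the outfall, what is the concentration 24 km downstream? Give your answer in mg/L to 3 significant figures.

1.47 mg/L

573 L/s = 0.573 m³/s.
After complete mixing, C₀ = (0.573·6.74 + 2.09·0.513) / 2.663 = 1.853 mg/L.
Travel time t = 2.4e+04 m / 0.45 m/s = 5.333e+04 s = 0.6173 d.
C = 1.853·exp(−0.37·0.6173) = 1.853·0.7958 = 1.475 mg/L.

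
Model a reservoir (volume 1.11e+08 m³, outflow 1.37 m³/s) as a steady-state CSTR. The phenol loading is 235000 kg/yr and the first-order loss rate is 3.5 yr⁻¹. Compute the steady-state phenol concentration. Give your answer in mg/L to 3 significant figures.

Outflow Q = 1.37 m³/s × 3.156e+07 s/yr = 4.323e+07 m³/yr.
Steady-state CSTR mass balance: W = Q·C + k·V·C, so C = W/(Q + kV).
Q + kV = 4.323e+07 + 3.5·1.11e+08 = 4.317e+08 m³/yr.
C = 235000/4.317e+08 = 0.0005443 kg/m³ = 0.5443 mg/L.

0.544 mg/L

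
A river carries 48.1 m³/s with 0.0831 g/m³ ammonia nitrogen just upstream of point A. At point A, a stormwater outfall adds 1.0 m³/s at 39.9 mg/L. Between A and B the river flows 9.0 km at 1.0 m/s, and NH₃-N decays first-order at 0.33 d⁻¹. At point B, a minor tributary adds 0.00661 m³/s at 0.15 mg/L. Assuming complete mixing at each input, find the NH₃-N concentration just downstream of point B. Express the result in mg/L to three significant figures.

0.864 mg/L

After input A: C = (48.1·0.0831 + 1·39.9) / 49.1 = 0.894 mg/L.
Over the 9.0 km reach to input B (t = 9000 s = 0.1042 d), decay gives C = 0.894·exp(−0.33·0.1042) = 0.8638 mg/L.
After input B: C = (49.1·0.8638 + 0.00661·0.15) / 49.11 = 0.8637 mg/L.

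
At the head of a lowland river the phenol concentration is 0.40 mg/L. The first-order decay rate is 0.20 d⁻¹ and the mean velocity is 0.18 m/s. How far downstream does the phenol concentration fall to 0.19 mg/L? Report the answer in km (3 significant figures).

From C = C₀·e^(−kt), t = ln(C₀/C)/k = ln(0.40/0.19)/0.20 = 0.7444/0.20 = 3.722 d.
Distance = v·t = 0.18 m/s × 3.216e+05 s = 5.789e+04 m = 57.89 km.

57.9 km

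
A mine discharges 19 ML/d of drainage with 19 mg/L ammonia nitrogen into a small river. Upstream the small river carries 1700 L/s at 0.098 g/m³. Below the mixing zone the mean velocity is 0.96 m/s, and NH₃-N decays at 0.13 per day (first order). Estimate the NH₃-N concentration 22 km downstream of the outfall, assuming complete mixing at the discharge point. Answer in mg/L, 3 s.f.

19 ML/d = 0.2199 m³/s.
1700 L/s = 1.7 m³/s.
After complete mixing, C₀ = (0.2199·19 + 1.7·0.098) / 1.92 = 2.263 mg/L.
Travel time t = 2.2e+04 m / 0.96 m/s = 2.292e+04 s = 0.2652 d.
C = 2.263·exp(−0.13·0.2652) = 2.263·0.9661 = 2.186 mg/L.

2.19 mg/L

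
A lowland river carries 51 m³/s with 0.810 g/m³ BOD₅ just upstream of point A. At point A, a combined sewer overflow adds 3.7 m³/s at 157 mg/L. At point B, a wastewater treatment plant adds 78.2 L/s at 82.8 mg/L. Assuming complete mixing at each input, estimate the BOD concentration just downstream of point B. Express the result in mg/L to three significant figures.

11.5 mg/L

After input A: C = (51·0.81 + 3.7·157) / 54.7 = 11.37 mg/L.
78.2 L/s = 0.0782 m³/s.
After input B: C = (54.7·11.37 + 0.0782·82.8) / 54.78 = 11.48 mg/L.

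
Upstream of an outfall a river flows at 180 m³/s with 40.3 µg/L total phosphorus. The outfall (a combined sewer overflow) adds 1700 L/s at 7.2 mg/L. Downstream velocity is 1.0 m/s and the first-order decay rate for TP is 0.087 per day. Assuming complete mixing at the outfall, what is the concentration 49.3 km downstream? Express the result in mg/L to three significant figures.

1700 L/s = 1.7 m³/s.
40.3 µg/L = 0.0403 mg/L.
After complete mixing, C₀ = (1.7·7.2 + 180·0.0403) / 181.7 = 0.1073 mg/L.
Travel time t = 4.93e+04 m / 1.0 m/s = 4.93e+04 s = 0.5706 d.
C = 0.1073·exp(−0.087·0.5706) = 0.1073·0.9516 = 0.1021 mg/L.

0.102 mg/L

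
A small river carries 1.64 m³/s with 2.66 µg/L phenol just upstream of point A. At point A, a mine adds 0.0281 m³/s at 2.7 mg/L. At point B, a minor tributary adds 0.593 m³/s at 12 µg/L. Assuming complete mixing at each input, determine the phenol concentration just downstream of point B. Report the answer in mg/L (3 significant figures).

0.0386 mg/L

2.66 µg/L = 0.00266 mg/L.
After input A: C = (1.64·0.00266 + 0.0281·2.7) / 1.668 = 0.0481 mg/L.
12 µg/L = 0.012 mg/L.
After input B: C = (1.668·0.0481 + 0.593·0.012) / 2.261 = 0.03863 mg/L.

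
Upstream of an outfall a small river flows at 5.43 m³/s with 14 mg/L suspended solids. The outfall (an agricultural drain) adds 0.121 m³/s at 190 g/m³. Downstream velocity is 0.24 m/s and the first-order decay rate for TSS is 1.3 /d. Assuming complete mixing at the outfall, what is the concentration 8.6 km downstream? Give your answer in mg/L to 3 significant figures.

After complete mixing, C₀ = (0.121·190 + 5.43·14) / 5.551 = 17.84 mg/L.
Travel time t = 8600 m / 0.24 m/s = 3.583e+04 s = 0.4147 d.
C = 17.84·exp(−1.3·0.4147) = 17.84·0.5832 = 10.4 mg/L.

10.4 mg/L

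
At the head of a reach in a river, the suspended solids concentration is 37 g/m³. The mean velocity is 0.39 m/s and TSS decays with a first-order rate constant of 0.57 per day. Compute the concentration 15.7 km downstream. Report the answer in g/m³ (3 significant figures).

28.4 g/m³

Travel time t = 15.7 km / 0.39 m/s = 1.57e+04/0.39 = 4.026e+04 s = 0.4659 d.
First-order decay: C = 37·exp(−0.57·0.4659) = 37·0.7668 = 28.37 g/m³.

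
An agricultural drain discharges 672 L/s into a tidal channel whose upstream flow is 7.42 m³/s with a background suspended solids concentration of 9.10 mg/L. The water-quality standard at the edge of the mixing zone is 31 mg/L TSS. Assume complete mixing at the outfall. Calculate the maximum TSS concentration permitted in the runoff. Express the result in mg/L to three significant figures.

672 L/s = 0.672 m³/s.
Mass balance: 31·8.092 = 0.672·Cₑ + 7.42·9.1.
Cₑ = (250.9 − 67.52) / 0.672 = 272.8 mg/L.

273 mg/L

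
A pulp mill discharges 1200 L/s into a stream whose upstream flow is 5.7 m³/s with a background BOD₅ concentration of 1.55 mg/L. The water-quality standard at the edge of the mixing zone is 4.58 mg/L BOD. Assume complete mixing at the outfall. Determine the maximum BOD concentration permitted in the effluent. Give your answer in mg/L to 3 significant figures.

19.0 mg/L

1200 L/s = 1.2 m³/s.
Mass balance: 4.58·6.9 = 1.2·Cₑ + 5.7·1.55.
Cₑ = (31.6 − 8.835) / 1.2 = 18.97 mg/L.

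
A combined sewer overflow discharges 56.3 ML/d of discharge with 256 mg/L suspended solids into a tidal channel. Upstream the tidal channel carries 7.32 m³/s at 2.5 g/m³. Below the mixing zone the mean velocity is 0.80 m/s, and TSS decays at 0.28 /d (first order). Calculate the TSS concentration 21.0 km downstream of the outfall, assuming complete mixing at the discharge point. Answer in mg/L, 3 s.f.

56.3 ML/d = 0.6516 m³/s.
After complete mixing, C₀ = (0.6516·256 + 7.32·2.5) / 7.972 = 23.22 mg/L.
Travel time t = 2.1e+04 m / 0.80 m/s = 2.625e+04 s = 0.3038 d.
C = 23.22·exp(−0.28·0.3038) = 23.22·0.9184 = 21.33 mg/L.

21.3 mg/L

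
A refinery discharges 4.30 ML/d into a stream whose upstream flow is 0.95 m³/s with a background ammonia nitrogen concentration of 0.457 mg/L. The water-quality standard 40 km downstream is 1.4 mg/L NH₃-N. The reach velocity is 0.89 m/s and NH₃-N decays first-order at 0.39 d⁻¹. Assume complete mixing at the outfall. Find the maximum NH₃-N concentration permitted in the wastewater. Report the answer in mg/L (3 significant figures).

25.7 mg/L

4.30 ML/d = 0.04977 m³/s.
Travel time to the compliance point: t = 4e+04/0.89 = 4.494e+04 s = 0.5202 d; decay factor exp(−0.39·0.5202) = 0.8164.
So the concentration just after mixing may be at most 1.4/0.8164 = 1.715 mg/L.
Mass balance: 1.715·0.9998 = 0.04977·Cₑ + 0.95·0.457.
Cₑ = (1.714 − 0.4341) / 0.04977 = 25.73 mg/L.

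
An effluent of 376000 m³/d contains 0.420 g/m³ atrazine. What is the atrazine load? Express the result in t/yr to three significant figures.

57.7 t/yr

376000 m³/d = 4.352 m³/s.
Mass flux = Q·C = 4.352 m³/s × 0.42 g/m³ = 1.828 g/s.
= 1.828 g/s × 31.56 = 57.68 t/yr.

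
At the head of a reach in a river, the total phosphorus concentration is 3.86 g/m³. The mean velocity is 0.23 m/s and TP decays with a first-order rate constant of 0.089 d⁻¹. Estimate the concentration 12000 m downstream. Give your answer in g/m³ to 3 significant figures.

3.66 g/m³

Travel time t = 12000 m / 0.23 m/s = 1.2e+04/0.23 = 5.217e+04 s = 0.6039 d.
First-order decay: C = 3.86·exp(−0.089·0.6039) = 3.86·0.9477 = 3.658 g/m³.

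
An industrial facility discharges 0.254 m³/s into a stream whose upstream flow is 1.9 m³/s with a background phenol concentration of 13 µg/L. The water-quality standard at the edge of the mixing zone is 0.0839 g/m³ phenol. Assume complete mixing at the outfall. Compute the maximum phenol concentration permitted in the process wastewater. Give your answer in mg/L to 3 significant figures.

0.614 mg/L

13 µg/L = 0.013 mg/L.
Mass balance: 0.0839·2.154 = 0.254·Cₑ + 1.9·0.013.
Cₑ = (0.1807 − 0.0247) / 0.254 = 0.6143 mg/L.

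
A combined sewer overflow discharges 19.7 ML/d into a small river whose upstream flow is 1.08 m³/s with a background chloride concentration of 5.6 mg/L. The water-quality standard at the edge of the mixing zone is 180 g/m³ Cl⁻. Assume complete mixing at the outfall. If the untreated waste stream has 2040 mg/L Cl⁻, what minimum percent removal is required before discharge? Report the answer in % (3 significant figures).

50.7 %

19.7 ML/d = 0.228 m³/s.
Mass balance: 180·1.308 = 0.228·Cₑ + 1.08·5.6.
Cₑ = (235.4 − 6.048) / 0.228 = 1006 mg/L.
Required removal = 1 − 1006/2040 = 50.68 %.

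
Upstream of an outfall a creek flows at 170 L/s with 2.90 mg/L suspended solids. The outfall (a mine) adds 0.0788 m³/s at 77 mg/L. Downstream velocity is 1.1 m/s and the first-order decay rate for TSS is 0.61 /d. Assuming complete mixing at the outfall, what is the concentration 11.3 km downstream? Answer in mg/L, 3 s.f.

24.5 mg/L

170 L/s = 0.17 m³/s.
After complete mixing, C₀ = (0.0788·77 + 0.17·2.9) / 0.2488 = 26.37 mg/L.
Travel time t = 1.13e+04 m / 1.1 m/s = 1.027e+04 s = 0.1189 d.
C = 26.37·exp(−0.61·0.1189) = 26.37·0.93 = 24.52 mg/L.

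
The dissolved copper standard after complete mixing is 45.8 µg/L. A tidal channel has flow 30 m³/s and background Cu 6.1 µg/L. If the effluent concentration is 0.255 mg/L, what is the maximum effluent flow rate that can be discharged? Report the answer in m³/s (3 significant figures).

6.1 µg/L = 0.0061 mg/L.
45.8 µg/L = 0.0458 mg/L.
Mass balance at complete mixing: C_std·(Q_w + Q_r) = Q_w·C_e + Q_r·C_b.
Rearranging, Q_w = Q_r·(C_std − C_b)/(C_e − C_std) = 30·(0.0458 − 0.0061) / (0.255 − 0.0458) = 5.693 m³/s.

5.69 m³/s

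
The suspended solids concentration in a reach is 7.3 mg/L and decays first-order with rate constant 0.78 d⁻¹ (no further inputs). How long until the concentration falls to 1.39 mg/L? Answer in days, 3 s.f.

2.13 d

t = ln(C₀/C)/k = ln(7.3/1.39)/0.78 = 1.659/0.78 = 2.126 d.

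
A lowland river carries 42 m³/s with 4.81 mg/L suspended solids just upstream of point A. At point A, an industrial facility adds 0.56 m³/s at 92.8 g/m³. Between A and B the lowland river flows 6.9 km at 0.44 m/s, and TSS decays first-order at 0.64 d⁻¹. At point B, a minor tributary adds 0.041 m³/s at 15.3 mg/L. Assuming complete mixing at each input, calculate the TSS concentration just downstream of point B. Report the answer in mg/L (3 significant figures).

After input A: C = (42·4.81 + 0.56·92.8) / 42.56 = 5.968 mg/L.
Over the 6.9 km reach to input B (t = 1.568e+04 s = 0.1815 d), decay gives C = 5.968·exp(−0.64·0.1815) = 5.313 mg/L.
After input B: C = (42.56·5.313 + 0.041·15.3) / 42.6 = 5.323 mg/L.

5.32 mg/L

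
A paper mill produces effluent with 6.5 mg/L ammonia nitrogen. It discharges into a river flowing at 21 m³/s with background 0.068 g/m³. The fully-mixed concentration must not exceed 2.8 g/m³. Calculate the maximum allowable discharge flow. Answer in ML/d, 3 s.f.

Mass balance at complete mixing: C_std·(Q_w + Q_r) = Q_w·C_e + Q_r·C_b.
Rearranging, Q_w = Q_r·(C_std − C_b)/(C_e − C_std) = 21·(2.8 − 0.068) / (6.5 − 2.8) = 15.51 m³/s.
= 1340 ML/d.

1340 ML/d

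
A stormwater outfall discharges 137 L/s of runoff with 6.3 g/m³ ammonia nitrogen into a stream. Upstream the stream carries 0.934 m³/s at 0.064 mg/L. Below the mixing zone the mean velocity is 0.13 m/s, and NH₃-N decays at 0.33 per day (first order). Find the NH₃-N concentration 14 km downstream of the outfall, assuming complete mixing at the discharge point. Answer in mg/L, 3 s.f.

0.571 mg/L

137 L/s = 0.137 m³/s.
After complete mixing, C₀ = (0.137·6.3 + 0.934·0.064) / 1.071 = 0.8617 mg/L.
Travel time t = 1.4e+04 m / 0.13 m/s = 1.077e+05 s = 1.246 d.
C = 0.8617·exp(−0.33·1.246) = 0.8617·0.6628 = 0.5711 mg/L.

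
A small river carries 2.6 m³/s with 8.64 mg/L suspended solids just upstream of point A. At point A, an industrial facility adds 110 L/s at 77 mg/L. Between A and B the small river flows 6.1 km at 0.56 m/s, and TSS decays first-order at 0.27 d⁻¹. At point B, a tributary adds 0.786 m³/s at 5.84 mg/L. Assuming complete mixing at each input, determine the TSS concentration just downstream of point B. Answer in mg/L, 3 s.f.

9.87 mg/L

110 L/s = 0.11 m³/s.
After input A: C = (2.6·8.64 + 0.11·77) / 2.71 = 11.41 mg/L.
Over the 6.1 km reach to input B (t = 1.089e+04 s = 0.1261 d), decay gives C = 11.41·exp(−0.27·0.1261) = 11.03 mg/L.
After input B: C = (2.71·11.03 + 0.786·5.84) / 3.496 = 9.865 mg/L.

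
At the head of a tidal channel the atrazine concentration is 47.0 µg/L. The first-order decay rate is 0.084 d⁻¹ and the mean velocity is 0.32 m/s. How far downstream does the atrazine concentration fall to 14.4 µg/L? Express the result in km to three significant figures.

From C = C₀·e^(−kt), t = ln(C₀/C)/k = ln(47.0/14.4)/0.084 = 1.183/0.084 = 14.08 d.
Distance = v·t = 0.32 m/s × 1.217e+06 s = 3.893e+05 m = 389.3 km.

389 km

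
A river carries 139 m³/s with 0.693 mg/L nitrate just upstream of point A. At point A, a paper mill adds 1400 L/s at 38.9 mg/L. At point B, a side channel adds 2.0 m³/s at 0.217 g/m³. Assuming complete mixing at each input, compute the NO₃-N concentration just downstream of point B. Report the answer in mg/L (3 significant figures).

1.06 mg/L

1400 L/s = 1.4 m³/s.
After input A: C = (139·0.693 + 1.4·38.9) / 140.4 = 1.074 mg/L.
After input B: C = (140.4·1.074 + 2·0.217) / 142.4 = 1.062 mg/L.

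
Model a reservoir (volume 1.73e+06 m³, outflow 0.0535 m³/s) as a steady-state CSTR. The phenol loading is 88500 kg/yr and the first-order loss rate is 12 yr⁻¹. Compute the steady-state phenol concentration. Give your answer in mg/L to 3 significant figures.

Outflow Q = 0.0535 m³/s × 3.156e+07 s/yr = 1.688e+06 m³/yr.
Steady-state CSTR mass balance: W = Q·C + k·V·C, so C = W/(Q + kV).
Q + kV = 1.688e+06 + 12·1.73e+06 = 2.245e+07 m³/yr.
C = 88500/2.245e+07 = 0.003942 kg/m³ = 3.942 mg/L.

3.94 mg/L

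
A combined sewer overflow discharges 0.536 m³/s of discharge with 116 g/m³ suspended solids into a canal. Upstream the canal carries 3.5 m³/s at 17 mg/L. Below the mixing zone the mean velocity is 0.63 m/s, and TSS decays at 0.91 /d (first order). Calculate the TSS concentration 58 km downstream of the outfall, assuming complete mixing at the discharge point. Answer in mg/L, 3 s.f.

11.4 mg/L

After complete mixing, C₀ = (0.536·116 + 3.5·17) / 4.036 = 30.15 mg/L.
Travel time t = 5.8e+04 m / 0.63 m/s = 9.206e+04 s = 1.066 d.
C = 30.15·exp(−0.91·1.066) = 30.15·0.3792 = 11.43 mg/L.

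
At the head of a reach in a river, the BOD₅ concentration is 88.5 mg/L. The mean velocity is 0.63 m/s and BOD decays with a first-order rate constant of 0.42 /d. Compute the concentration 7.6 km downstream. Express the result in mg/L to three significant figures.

83.5 mg/L

Travel time t = 7.6 km / 0.63 m/s = 7600/0.63 = 1.206e+04 s = 0.1396 d.
First-order decay: C = 88.5·exp(−0.42·0.1396) = 88.5·0.943 = 83.46 mg/L.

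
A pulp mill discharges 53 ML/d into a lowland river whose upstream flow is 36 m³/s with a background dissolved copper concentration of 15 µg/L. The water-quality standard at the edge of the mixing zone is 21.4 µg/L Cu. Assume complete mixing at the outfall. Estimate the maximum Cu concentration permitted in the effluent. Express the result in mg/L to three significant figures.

0.397 mg/L

53 ML/d = 0.6134 m³/s.
15 µg/L = 0.015 mg/L.
21.4 µg/L = 0.0214 mg/L.
Mass balance: 0.0214·36.61 = 0.6134·Cₑ + 36·0.015.
Cₑ = (0.7835 − 0.54) / 0.6134 = 0.397 mg/L.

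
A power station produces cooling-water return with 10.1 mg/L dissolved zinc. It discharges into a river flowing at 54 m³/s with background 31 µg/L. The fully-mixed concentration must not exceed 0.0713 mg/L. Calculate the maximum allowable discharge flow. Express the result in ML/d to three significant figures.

31 µg/L = 0.031 mg/L.
Mass balance at complete mixing: C_std·(Q_w + Q_r) = Q_w·C_e + Q_r·C_b.
Rearranging, Q_w = Q_r·(C_std − C_b)/(C_e − C_std) = 54·(0.0713 − 0.031) / (10.1 − 0.0713) = 0.217 m³/s.
= 18.75 ML/d.

18.7 ML/d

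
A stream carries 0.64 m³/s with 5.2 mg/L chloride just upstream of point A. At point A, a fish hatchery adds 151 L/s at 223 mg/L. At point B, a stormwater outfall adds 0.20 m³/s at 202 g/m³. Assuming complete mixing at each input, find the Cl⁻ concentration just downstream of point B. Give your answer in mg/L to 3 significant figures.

151 L/s = 0.151 m³/s.
After input A: C = (0.64·5.2 + 0.151·223) / 0.791 = 46.78 mg/L.
After input B: C = (0.791·46.78 + 0.2·202) / 0.991 = 78.1 mg/L.

78.1 mg/L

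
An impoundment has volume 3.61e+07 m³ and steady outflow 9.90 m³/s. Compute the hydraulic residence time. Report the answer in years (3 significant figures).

Q = 9.90 m³/s × 3.156e+07 s/yr = 3.124e+08 m³/yr.
Hydraulic residence time τ = V/Q = 3.61e+07/3.124e+08 = 0.1155 yr.

0.116 yr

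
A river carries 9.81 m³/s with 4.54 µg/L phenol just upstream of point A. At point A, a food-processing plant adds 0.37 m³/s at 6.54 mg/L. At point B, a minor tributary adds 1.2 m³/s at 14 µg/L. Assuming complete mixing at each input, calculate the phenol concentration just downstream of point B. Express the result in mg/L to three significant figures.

0.218 mg/L

4.54 µg/L = 0.00454 mg/L.
After input A: C = (9.81·0.00454 + 0.37·6.54) / 10.18 = 0.2421 mg/L.
14 µg/L = 0.014 mg/L.
After input B: C = (10.18·0.2421 + 1.2·0.014) / 11.38 = 0.218 mg/L.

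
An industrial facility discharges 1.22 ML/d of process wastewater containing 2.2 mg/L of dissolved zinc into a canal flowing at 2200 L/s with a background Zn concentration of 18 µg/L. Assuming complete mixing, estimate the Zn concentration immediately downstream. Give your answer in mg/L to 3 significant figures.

1.22 ML/d = 0.01412 m³/s.
2200 L/s = 2.2 m³/s.
18 µg/L = 0.018 mg/L.
Flow-weighted mixing gives C = (0.01412·2.2 + 2.2·0.018) / (0.01412 + 2.2) = 0.07066/2.214 = 0.03192 mg/L.

0.0319 mg/L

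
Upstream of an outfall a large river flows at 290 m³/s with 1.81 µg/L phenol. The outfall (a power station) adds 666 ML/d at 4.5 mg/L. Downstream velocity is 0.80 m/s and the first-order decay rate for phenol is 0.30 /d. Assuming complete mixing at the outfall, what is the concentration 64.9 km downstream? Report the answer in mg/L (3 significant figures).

0.0892 mg/L

666 ML/d = 7.708 m³/s.
1.81 µg/L = 0.00181 mg/L.
After complete mixing, C₀ = (7.708·4.5 + 290·0.00181) / 297.7 = 0.1183 mg/L.
Travel time t = 6.49e+04 m / 0.80 m/s = 8.112e+04 s = 0.9389 d.
C = 0.1183·exp(−0.30·0.9389) = 0.1183·0.7545 = 0.08924 mg/L.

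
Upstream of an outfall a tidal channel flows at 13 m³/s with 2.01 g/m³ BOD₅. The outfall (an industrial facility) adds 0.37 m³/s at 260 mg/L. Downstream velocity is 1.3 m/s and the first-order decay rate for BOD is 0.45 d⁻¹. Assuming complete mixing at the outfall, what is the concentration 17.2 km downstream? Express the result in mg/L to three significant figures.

8.54 mg/L

After complete mixing, C₀ = (0.37·260 + 13·2.01) / 13.37 = 9.15 mg/L.
Travel time t = 1.72e+04 m / 1.3 m/s = 1.323e+04 s = 0.1531 d.
C = 9.15·exp(−0.45·0.1531) = 9.15·0.9334 = 8.54 mg/L.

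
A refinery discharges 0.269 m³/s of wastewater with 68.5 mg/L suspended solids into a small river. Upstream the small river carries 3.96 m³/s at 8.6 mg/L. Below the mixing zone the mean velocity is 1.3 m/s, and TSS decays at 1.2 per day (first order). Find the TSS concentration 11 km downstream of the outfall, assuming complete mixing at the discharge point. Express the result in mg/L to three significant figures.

11.0 mg/L

After complete mixing, C₀ = (0.269·68.5 + 3.96·8.6) / 4.229 = 12.41 mg/L.
Travel time t = 1.1e+04 m / 1.3 m/s = 8462 s = 0.09793 d.
C = 12.41·exp(−1.2·0.09793) = 12.41·0.8891 = 11.03 mg/L.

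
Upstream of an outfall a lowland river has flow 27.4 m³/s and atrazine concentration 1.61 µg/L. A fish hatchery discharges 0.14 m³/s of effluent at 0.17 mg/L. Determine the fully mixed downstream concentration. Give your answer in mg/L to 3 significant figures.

0.00247 mg/L

1.61 µg/L = 0.00161 mg/L.
Conservation of mass across the mixing zone: C = (0.14·0.17 + 27.4·0.00161) / (0.14 + 27.4) = 0.06791/27.54 = 0.002466 mg/L.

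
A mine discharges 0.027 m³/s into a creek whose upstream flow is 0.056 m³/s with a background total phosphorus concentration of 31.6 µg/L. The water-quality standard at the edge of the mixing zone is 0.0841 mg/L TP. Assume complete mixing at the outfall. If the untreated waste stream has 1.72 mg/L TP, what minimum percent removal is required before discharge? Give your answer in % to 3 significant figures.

88.8 %

31.6 µg/L = 0.0316 mg/L.
Mass balance: 0.0841·0.083 = 0.027·Cₑ + 0.056·0.0316.
Cₑ = (0.00698 − 0.00177) / 0.027 = 0.193 mg/L.
Required removal = 1 − 0.193/1.72 = 88.78 %.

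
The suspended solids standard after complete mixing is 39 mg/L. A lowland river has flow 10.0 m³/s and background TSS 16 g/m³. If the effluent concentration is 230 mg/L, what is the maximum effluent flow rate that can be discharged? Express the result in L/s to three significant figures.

1200 L/s

Mass balance at complete mixing: C_std·(Q_w + Q_r) = Q_w·C_e + Q_r·C_b.
Rearranging, Q_w = Q_r·(C_std − C_b)/(C_e − C_std) = 10.0·(39 − 16) / (230 − 39) = 1.204 m³/s.
= 1204 L/s.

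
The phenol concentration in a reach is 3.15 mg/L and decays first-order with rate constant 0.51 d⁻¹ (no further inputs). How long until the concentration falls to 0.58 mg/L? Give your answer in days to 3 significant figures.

3.32 d

t = ln(C₀/C)/k = ln(3.15/0.58)/0.51 = 1.692/0.51 = 3.318 d.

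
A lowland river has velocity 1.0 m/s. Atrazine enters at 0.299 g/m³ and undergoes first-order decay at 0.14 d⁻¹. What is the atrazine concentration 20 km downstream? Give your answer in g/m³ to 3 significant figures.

Travel time t = 20 km / 1.0 m/s = 2e+04/1.0 = 2e+04 s = 0.2315 d.
First-order decay: C = 0.299·exp(−0.14·0.2315) = 0.299·0.9681 = 0.2895 g/m³.

0.289 g/m³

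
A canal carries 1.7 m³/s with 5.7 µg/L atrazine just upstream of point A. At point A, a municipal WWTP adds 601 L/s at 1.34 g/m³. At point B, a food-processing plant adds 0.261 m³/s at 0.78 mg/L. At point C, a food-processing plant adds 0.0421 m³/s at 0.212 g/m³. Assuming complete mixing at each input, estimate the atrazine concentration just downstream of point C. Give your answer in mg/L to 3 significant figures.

5.7 µg/L = 0.0057 mg/L.
601 L/s = 0.601 m³/s.
After input A: C = (1.7·0.0057 + 0.601·1.34) / 2.301 = 0.3542 mg/L.
After input B: C = (2.301·0.3542 + 0.261·0.78) / 2.562 = 0.3976 mg/L.
After input C: C = (2.562·0.3976 + 0.0421·0.212) / 2.604 = 0.3946 mg/L.

0.395 mg/L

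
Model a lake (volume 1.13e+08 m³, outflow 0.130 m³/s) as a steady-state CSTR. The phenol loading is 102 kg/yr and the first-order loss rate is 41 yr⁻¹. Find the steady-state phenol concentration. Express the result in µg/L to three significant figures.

Outflow Q = 0.130 m³/s × 3.156e+07 s/yr = 4.102e+06 m³/yr.
Steady-state CSTR mass balance: W = Q·C + k·V·C, so C = W/(Q + kV).
Q + kV = 4.102e+06 + 41·1.13e+08 = 4.637e+09 m³/yr.
C = 102/4.637e+09 = 2.2e-08 kg/m³ = 2.2e-05 mg/L = 0.022 µg/L.

0.0220 µg/L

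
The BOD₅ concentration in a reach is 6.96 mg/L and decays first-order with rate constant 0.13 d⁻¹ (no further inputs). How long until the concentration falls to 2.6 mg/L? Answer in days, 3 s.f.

t = ln(C₀/C)/k = ln(6.96/2.6)/0.13 = 0.9847/0.13 = 7.574 d.

7.57 d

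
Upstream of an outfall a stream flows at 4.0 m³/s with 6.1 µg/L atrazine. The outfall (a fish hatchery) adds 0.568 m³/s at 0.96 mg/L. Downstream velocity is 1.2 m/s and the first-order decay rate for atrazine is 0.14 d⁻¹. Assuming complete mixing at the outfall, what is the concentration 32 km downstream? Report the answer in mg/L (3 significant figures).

0.119 mg/L

6.1 µg/L = 0.0061 mg/L.
After complete mixing, C₀ = (0.568·0.96 + 4·0.0061) / 4.568 = 0.1247 mg/L.
Travel time t = 3.2e+04 m / 1.2 m/s = 2.667e+04 s = 0.3086 d.
C = 0.1247·exp(−0.14·0.3086) = 0.1247·0.9577 = 0.1194 mg/L.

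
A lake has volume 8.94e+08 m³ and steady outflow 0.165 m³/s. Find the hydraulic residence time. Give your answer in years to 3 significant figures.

Q = 0.165 m³/s × 3.156e+07 s/yr = 5.207e+06 m³/yr.
Hydraulic residence time τ = V/Q = 8.94e+08/5.207e+06 = 171.7 yr.

172 yr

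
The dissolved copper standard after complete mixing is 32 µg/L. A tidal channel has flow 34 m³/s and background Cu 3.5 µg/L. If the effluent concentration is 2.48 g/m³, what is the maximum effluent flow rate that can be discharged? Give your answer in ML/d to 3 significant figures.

3.5 µg/L = 0.0035 mg/L.
32 µg/L = 0.032 mg/L.
Mass balance at complete mixing: C_std·(Q_w + Q_r) = Q_w·C_e + Q_r·C_b.
Rearranging, Q_w = Q_r·(C_std − C_b)/(C_e − C_std) = 34·(0.032 − 0.0035) / (2.48 − 0.032) = 0.3958 m³/s.
= 34.2 ML/d.

34.2 ML/d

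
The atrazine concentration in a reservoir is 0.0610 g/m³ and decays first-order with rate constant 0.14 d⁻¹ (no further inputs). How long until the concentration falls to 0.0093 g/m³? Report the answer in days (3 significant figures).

t = ln(C₀/C)/k = ln(0.0610/0.0093)/0.14 = 1.881/0.14 = 13.43 d.

13.4 d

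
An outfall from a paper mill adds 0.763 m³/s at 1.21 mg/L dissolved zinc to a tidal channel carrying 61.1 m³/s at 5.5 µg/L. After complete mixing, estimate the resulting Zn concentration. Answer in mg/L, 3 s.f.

0.0204 mg/L

5.5 µg/L = 0.0055 mg/L.
By mass balance at complete mixing, C = (0.763·1.21 + 61.1·0.0055) / (0.763 + 61.1) = 1.259/61.86 = 0.02036 mg/L.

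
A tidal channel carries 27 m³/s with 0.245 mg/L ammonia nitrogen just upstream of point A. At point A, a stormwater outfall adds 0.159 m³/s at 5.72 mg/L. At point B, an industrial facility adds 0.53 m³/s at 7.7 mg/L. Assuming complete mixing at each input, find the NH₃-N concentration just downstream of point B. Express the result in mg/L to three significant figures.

After input A: C = (27·0.245 + 0.159·5.72) / 27.16 = 0.2771 mg/L.
After input B: C = (27.16·0.2771 + 0.53·7.7) / 27.69 = 0.4191 mg/L.

0.419 mg/L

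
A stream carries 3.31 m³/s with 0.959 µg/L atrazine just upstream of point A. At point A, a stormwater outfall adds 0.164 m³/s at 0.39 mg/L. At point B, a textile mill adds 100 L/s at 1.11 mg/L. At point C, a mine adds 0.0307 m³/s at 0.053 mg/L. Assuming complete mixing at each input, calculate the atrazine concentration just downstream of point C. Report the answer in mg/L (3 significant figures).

0.0499 mg/L

0.959 µg/L = 0.000959 mg/L.
After input A: C = (3.31·0.000959 + 0.164·0.39) / 3.474 = 0.01932 mg/L.
100 L/s = 0.1 m³/s.
After input B: C = (3.474·0.01932 + 0.1·1.11) / 3.574 = 0.04984 mg/L.
After input C: C = (3.574·0.04984 + 0.0307·0.053) / 3.605 = 0.04987 mg/L.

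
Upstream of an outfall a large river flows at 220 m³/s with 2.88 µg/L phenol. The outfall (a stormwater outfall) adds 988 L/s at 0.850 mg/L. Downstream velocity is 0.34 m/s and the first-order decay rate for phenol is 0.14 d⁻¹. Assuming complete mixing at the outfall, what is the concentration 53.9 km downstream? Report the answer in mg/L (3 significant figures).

0.00516 mg/L

988 L/s = 0.988 m³/s.
2.88 µg/L = 0.00288 mg/L.
After complete mixing, C₀ = (0.988·0.85 + 220·0.00288) / 221 = 0.006667 mg/L.
Travel time t = 5.39e+04 m / 0.34 m/s = 1.585e+05 s = 1.835 d.
C = 0.006667·exp(−0.14·1.835) = 0.006667·0.7735 = 0.005157 mg/L.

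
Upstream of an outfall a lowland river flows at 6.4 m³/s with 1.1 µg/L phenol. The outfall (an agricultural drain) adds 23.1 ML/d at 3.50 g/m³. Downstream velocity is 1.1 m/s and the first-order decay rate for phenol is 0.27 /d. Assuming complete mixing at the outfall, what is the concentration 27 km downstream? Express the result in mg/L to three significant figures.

23.1 ML/d = 0.2674 m³/s.
1.1 µg/L = 0.0011 mg/L.
After complete mixing, C₀ = (0.2674·3.5 + 6.4·0.0011) / 6.667 = 0.1414 mg/L.
Travel time t = 2.7e+04 m / 1.1 m/s = 2.455e+04 s = 0.2841 d.
C = 0.1414·exp(−0.27·0.2841) = 0.1414·0.9262 = 0.131 mg/L.

0.131 mg/L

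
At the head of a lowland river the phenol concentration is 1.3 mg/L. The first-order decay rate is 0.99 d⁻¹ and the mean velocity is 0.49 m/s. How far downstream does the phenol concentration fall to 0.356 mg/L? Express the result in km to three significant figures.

From C = C₀·e^(−kt), t = ln(C₀/C)/k = ln(1.3/0.356)/0.99 = 1.295/0.99 = 1.308 d.
Distance = v·t = 0.49 m/s × 1.13e+05 s = 5.539e+04 m = 55.39 km.

55.4 km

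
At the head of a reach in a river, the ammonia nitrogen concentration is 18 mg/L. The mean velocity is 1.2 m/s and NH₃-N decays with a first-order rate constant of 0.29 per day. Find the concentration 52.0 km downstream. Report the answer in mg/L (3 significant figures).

Travel time t = 52.0 km / 1.2 m/s = 5.2e+04/1.2 = 4.333e+04 s = 0.5015 d.
First-order decay: C = 18·exp(−0.29·0.5015) = 18·0.8646 = 15.56 mg/L.

15.6 mg/L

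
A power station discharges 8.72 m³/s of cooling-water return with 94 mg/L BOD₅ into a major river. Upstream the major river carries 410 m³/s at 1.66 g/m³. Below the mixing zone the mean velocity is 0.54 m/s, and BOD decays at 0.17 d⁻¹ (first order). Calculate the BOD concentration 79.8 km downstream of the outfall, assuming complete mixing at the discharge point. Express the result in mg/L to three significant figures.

After complete mixing, C₀ = (8.72·94 + 410·1.66) / 418.7 = 3.583 mg/L.
Travel time t = 7.98e+04 m / 0.54 m/s = 1.478e+05 s = 1.71 d.
C = 3.583·exp(−0.17·1.71) = 3.583·0.7477 = 2.679 mg/L.

2.68 mg/L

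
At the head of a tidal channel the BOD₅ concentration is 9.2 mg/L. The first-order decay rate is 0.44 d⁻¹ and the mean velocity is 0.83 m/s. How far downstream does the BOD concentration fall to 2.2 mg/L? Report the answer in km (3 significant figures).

From C = C₀·e^(−kt), t = ln(C₀/C)/k = ln(9.2/2.2)/0.44 = 1.431/0.44 = 3.252 d.
Distance = v·t = 0.83 m/s × 2.809e+05 s = 2.332e+05 m = 233.2 km.

233 km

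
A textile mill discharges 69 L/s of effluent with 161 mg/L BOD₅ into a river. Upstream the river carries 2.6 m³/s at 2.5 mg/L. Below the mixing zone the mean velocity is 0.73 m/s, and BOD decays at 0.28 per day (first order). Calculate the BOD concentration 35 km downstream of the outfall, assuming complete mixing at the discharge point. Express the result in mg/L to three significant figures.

69 L/s = 0.069 m³/s.
After complete mixing, C₀ = (0.069·161 + 2.6·2.5) / 2.669 = 6.598 mg/L.
Travel time t = 3.5e+04 m / 0.73 m/s = 4.795e+04 s = 0.5549 d.
C = 6.598·exp(−0.28·0.5549) = 6.598·0.8561 = 5.648 mg/L.

5.65 mg/L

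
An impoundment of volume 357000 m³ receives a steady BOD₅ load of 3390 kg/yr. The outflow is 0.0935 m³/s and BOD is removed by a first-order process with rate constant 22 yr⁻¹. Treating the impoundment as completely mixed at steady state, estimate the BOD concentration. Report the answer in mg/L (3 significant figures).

Outflow Q = 0.0935 m³/s × 3.156e+07 s/yr = 2.951e+06 m³/yr.
Steady-state CSTR mass balance: W = Q·C + k·V·C, so C = W/(Q + kV).
Q + kV = 2.951e+06 + 22·357000 = 1.08e+07 m³/yr.
C = 3390/1.08e+07 = 0.0003138 kg/m³ = 0.3138 mg/L.

0.314 mg/L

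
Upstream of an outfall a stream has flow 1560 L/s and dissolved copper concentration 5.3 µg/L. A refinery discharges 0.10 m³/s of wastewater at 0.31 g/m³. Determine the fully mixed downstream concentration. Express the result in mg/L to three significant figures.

1560 L/s = 1.56 m³/s.
5.3 µg/L = 0.0053 mg/L.
By mass balance at complete mixing, C = (0.1·0.31 + 1.56·0.0053) / (0.1 + 1.56) = 0.03927/1.66 = 0.02366 mg/L.

0.0237 mg/L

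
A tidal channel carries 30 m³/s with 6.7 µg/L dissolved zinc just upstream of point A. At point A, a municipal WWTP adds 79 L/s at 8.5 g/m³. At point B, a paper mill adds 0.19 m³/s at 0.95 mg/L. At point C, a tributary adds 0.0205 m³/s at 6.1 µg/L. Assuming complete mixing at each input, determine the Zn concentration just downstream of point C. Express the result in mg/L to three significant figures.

6.7 µg/L = 0.0067 mg/L.
79 L/s = 0.079 m³/s.
After input A: C = (30·0.0067 + 0.079·8.5) / 30.08 = 0.02901 mg/L.
After input B: C = (30.08·0.02901 + 0.19·0.95) / 30.27 = 0.03479 mg/L.
6.1 µg/L = 0.0061 mg/L.
After input C: C = (30.27·0.03479 + 0.0205·0.0061) / 30.29 = 0.03477 mg/L.

0.0348 mg/L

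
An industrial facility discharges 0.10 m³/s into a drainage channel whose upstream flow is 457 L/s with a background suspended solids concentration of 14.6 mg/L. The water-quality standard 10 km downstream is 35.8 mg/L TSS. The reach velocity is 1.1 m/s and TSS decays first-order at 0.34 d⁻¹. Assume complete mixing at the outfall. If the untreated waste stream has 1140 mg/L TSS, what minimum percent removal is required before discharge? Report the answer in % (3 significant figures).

87.7 %

457 L/s = 0.457 m³/s.
Travel time to the compliance point: t = 1e+04/1.1 = 9091 s = 0.1052 d; decay factor exp(−0.34·0.1052) = 0.9649.
So the concentration just after mixing may be at most 35.8/0.9649 = 37.1 mg/L.
Mass balance: 37.1·0.557 = 0.1·Cₑ + 0.457·14.6.
Cₑ = (20.67 − 6.672) / 0.1 = 139.9 mg/L.
Required removal = 1 − 139.9/1140 = 87.72 %.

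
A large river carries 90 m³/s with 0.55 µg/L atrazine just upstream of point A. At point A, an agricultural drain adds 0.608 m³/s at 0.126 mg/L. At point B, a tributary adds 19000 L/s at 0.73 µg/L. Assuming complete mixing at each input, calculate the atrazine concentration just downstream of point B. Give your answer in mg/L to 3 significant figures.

0.55 µg/L = 0.00055 mg/L.
After input A: C = (90·0.00055 + 0.608·0.126) / 90.61 = 0.001392 mg/L.
19000 L/s = 19 m³/s.
0.73 µg/L = 0.00073 mg/L.
After input B: C = (90.61·0.001392 + 19·0.00073) / 109.6 = 0.001277 mg/L.

0.00128 mg/L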